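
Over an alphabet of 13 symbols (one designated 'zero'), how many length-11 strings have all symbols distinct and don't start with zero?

The leading digit has 12 choices (anything but zero); the next has 12 (anything but the first), then 11, and so on, one fewer each time.
Total: 12 x 12 x 11 x 10 x 9 x 8 x 7 x 6 x 5 x 4 x 3.

Final answer: 2874009600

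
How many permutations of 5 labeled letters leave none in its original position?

D(n) = (n-1)(D(n-1) + D(n-2)), D(0)=1, D(1)=0.
D(2) = 1 x (0 + 1) = 1
D(3) = 2 x (1 + 0) = 2
D(4) = 3 x (2 + 1) = 9
D(5) = 4 x (D(4) + D(3)) = 4 x (9 + 2)

Final answer: D(5) = 44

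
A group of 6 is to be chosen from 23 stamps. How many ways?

C(23,6) = 23!/(6! x 17!).

Final answer: \binom{23}{6} = 100947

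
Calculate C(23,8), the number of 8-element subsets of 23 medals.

C(23,8) = 23!/(8! x 15!).

Final answer: \binom{23}{8} = 490314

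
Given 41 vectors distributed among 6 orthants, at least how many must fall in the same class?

By pigeonhole with 41 objects and 6 categories: ceiling(41/6).

Final answer: 7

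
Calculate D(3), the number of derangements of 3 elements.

Use the recurrence D(n) = (n-1)(D(n-1) + D(n-2)) with D(0)=1, D(1)=0.
Building up: D(2)=1.
D(3) = 2 x (D(2) + D(1)) = 2 x (1 + 0).

Final answer: D(3) = 2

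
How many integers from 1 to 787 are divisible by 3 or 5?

Multiples of 3: 262. Multiples of 5: 157. Of both (lcm=15): 52.
By inclusion-exclusion: 262 + 157 - 52.

Final answer: 367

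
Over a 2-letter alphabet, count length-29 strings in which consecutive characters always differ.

Let g(n) count such strings. g(1) = 2, and each valid string of length n-1 extends in 1 ways (any symbol but the last), so g(n) = 1 g(n-1).
Total: g(29) = 2 x 1^28.

Final answer: 2 x 1^{28} = 2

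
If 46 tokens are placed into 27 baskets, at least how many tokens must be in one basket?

By the pigeonhole principle: ceiling(46/27).

Final answer: 2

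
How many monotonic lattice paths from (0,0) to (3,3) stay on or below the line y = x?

Total monotonic paths to (3,3): C(6,3) = 20.
Reflecting each bad path at its first crossing gives a bijection with paths to (2,4): C(6,4) = 15.
Valid Dyck paths: 20 - 15.
(These counts are the Catalan numbers.)

Final answer: C_{3} = 5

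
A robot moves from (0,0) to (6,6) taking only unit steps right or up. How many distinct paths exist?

Each path has 6 right steps and 6 up steps in some order (12 steps total).
Choose which 6 of the 12 steps are up: C(12,6).

Final answer: C(12,6) = 924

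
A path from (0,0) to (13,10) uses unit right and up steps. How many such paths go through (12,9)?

Paths (0,0)->(12,9): C(21,9) = 293930.
Paths (12,9)->(13,10): C(2,1) = 2.
By multiplication principle: 293930 x 2.

Final answer: 587860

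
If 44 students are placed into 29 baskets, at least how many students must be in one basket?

By the pigeonhole principle: ceiling(44/29).

Final answer: 2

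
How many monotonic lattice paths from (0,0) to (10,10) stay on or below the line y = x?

Total monotonic paths to (10,10): C(20,10) = 184756.
A path is bad iff it touches y = x + 1; reflecting its initial segment maps bad paths bijectively onto all paths to (9,11), of which there are C(20,11) = 167960.
Valid Dyck paths: 184756 - 167960.
(Equivalently, C_{10} = C(20,10)/11 = 184756/11.)

Final answer: C_{10} = 16796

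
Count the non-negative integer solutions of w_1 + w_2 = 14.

Stars and bars with 14 stars and 1 bars:
C(14+2-1, 2-1) = C(15,1).

Final answer: C(15,1) = 15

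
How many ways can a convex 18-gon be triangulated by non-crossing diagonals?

This is counted by the nth Catalan number C_n. Here n = 18 - 2 = 16.
C_n = C(2n,n)/(n+1), so C_{16} = C(32,16)/17 = 601080390/17.

Final answer: C_{16} = 35357670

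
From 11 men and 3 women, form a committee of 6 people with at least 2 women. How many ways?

Sum over valid woman counts:
C(3,2)C(11,4) = 990
C(3,3)C(11,3) = 165
Total: 990 + 165.

Final answer: 1155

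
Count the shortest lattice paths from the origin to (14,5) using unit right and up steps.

Each path has 14 right steps and 5 up steps in some order (19 steps total).
Choose which 5 of the 19 steps are up: C(19,5).

Final answer: C(19,5) = 11628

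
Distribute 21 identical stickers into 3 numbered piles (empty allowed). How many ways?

Stars and bars: C(n+k-1, k-1) = C(23,2).

Final answer: C(23,2) = 253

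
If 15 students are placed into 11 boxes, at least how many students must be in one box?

By the pigeonhole principle: ceiling(15/11).

Final answer: 2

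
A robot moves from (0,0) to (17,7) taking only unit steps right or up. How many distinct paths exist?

Each path has 17 right steps and 7 up steps in some order (24 steps total).
Choose which 7 of the 24 steps are up: C(24,7).

Final answer: C(24,7) = 346104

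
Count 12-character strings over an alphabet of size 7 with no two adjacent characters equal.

First character: 7 choices. Each subsequent: 6 choices (must differ from the previous one).
Total: 7 x 6^11.

Final answer: 7 x 6^{11} = 2539579392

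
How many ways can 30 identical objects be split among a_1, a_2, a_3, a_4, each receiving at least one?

Substitute a'_i = a_i - 1 (so a'_i >= 0). Then sum a'_i = 30 - 4 = 26.
Stars and bars: C(26+4-1, 4-1) = C(29,3).

Final answer: C(29,3) = 3654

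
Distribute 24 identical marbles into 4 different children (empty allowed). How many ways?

Stars and bars: C(n+k-1, k-1) = C(27,3).

Final answer: C(27,3) = 2925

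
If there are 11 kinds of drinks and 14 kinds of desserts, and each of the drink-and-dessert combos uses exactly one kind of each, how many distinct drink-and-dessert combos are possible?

By the multiplication principle: 11 x 14.

Final answer: 154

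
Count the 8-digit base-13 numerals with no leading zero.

Leading digit: 12 options (nonzero). Other 7 digit(s): 13 options each.
Total: 12 x 13^7.

Final answer: 752982204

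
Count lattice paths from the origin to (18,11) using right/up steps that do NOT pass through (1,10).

Total paths to (18,11): C(29,11) = 34597290.
Paths through (1,10): C(11,10) x C(18,1) = 198.
Avoiding (1,10): 34597290 - 198.

Final answer: 34597092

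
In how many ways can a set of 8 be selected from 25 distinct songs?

C(25,8) = 25!/(8! x 17!).

Final answer: \binom{25}{8} = 1081575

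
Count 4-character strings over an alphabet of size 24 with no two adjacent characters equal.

First character: 24 choices. Each subsequent: 23 choices (must differ from the previous one).
Total: 24 x 23^3.

Final answer: 24 x 23^{3} = 292008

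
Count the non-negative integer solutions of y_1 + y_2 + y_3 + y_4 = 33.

Stars and bars with 33 stars and 3 bars:
C(33+4-1, 4-1) = C(36,3).

Final answer: C(36,3) = 7140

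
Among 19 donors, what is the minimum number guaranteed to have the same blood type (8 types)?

There are 8 possible values for blood type (8 types). With 19 donors and 8 categories, by pigeonhole: ceiling(19/8).

Final answer: 3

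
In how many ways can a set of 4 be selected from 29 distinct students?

C(29,4) = 29!/(4! x 25!).

Final answer: \binom{29}{4} = 23751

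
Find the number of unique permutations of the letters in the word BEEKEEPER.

Letters (B:1, E:5, K:1, P:1, R:1). Total letters: 9.
Permutations = 9!/(5!).

Final answer: 3024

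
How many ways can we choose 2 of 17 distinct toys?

C(17,2) = 17!/(2! x (17-2)!).

Final answer: C(17,2) = 136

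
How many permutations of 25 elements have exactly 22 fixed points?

Choose which 22 elements are fixed: C(25,22) = 2300.
Derange the remaining 3 using D(j) = (j-1)(D(j-1) + D(j-2)), D(0)=1, D(1)=0: D(2)=1, D(3)=2.
Total: 2300 x 2.

Final answer: C(25,22) D(3) = 4600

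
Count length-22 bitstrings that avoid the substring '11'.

Classify by the final bit: ...0 gives a(n-1) strings, ...01 gives a(n-2) strings. Thus a(n) = a(n-1) + a(n-2) with a(1)=2, a(2)=3.
Building up term by term: a(1)=2, a(2)=3, a(3)=5, a(4)=8, a(5)=13, a(6)=21, a(7)=34, a(8)=55, a(9)=89, a(10)=144, a(11)=233, a(12)=377, a(13)=610, a(14)=987, a(15)=1597, a(16)=2584, a(17)=4181, a(18)=6765, a(19)=10946, a(20)=17711, a(21)=28657, a(22)=46368.

Final answer: 46368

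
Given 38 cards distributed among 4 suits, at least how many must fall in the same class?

By pigeonhole with 38 objects and 4 categories: ceiling(38/4).

Final answer: 10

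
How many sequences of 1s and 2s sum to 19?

Let f(n) be the number of climbs. Removing the last move (1 or 2 steps) gives f(n) = f(n-1) + f(n-2); base cases f(1)=1, f(2)=2.
Building up term by term: f(1)=1, f(2)=2, f(3)=3, f(4)=5, f(5)=8, f(6)=13, f(7)=21, f(8)=34, f(9)=55, f(10)=89, f(11)=144, f(12)=233, f(13)=377, f(14)=610, f(15)=987, f(16)=1597, f(17)=2584, f(18)=4181, f(19)=6765.

Final answer: 6765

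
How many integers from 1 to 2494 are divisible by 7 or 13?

Multiples of 7: 356. Multiples of 13: 191. Of both (lcm=91): 27.
By inclusion-exclusion: 356 + 191 - 27.

Final answer: 520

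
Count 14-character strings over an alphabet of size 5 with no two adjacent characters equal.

Let g(n) count such strings. g(1) = 5, and each valid string of length n-1 extends in 4 ways (any symbol but the last), so g(n) = 4 g(n-1).
Total: g(14) = 5 x 4^13.

Final answer: 5 x 4^{13} = 335544320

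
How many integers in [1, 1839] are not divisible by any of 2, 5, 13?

|div by 2|=919, |div by 5|=367, |div by 13|=141.
|div by 2&5|=183, |div by 2&13|=70, |div by 5&13|=28, |div by all|=14.
By inclusion-exclusion, divisible by at least one: 919+367+141-183-70-28+14 = 1160.
Not divisible by any: 1839 - 1160.

Final answer: 679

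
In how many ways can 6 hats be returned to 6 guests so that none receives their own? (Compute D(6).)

Use the recurrence D(n) = (n-1)(D(n-1) + D(n-2)) with D(0)=1, D(1)=0.
D(2) = 1 x (0 + 1) = 1
D(3) = 2 x (1 + 0) = 2
D(4) = 3 x (2 + 1) = 9
D(5) = 4 x (9 + 2) = 44
D(6) = 5 x (D(5) + D(4)) = 5 x (44 + 9)

Final answer: D(6) = 265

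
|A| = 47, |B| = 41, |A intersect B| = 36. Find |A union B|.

|A union B| = |A| + |B| - |A intersect B| = 47 + 41 - 36.

Final answer: 52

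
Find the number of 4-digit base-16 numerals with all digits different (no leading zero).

First digit: 15 (nonzero). Second: 15 (not first). Third: 14, etc.
Total: 15 x 15 x 14 x 13.

Final answer: 40950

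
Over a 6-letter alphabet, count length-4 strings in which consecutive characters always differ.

Let g(n) count such strings. g(1) = 6, and each valid string of length n-1 extends in 5 ways (any symbol but the last), so g(n) = 5 g(n-1).
Total: g(4) = 6 x 5^3.

Final answer: 6 x 5^{3} = 750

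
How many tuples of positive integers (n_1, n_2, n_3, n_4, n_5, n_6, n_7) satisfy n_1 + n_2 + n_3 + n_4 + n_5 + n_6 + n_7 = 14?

Substitute n'_i = n_i - 1 (so n'_i >= 0). Then sum n'_i = 14 - 7 = 7.
Stars and bars: C(7+7-1, 7-1) = C(13,6).

Final answer: C(13,6) = 1716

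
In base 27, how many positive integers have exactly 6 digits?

In base 27, the leading digit has 26 choices (1..26); each of the remaining 5 digits has 27 choices.
Total: 26 x 27^5.

Final answer: 373071582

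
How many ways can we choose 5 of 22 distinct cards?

C(22,5) = 22!/(5! x 17!).

Final answer: \binom{22}{5} = 26334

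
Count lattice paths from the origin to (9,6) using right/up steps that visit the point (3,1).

Paths (0,0)->(3,1): C(4,1) = 4.
Paths (3,1)->(9,6): C(11,5) = 462.
By multiplication principle: 4 x 462.

Final answer: 1848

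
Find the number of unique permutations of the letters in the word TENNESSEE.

Letters (E:4, N:2, S:2, T:1). Total letters: 9.
Permutations = 9!/(4! x 2! x 2!).

Final answer: 3780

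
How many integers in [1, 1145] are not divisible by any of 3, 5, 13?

|div by 3|=381, |div by 5|=229, |div by 13|=88.
|div by 3&5|=76, |div by 3&13|=29, |div by 5&13|=17, |div by all|=5.
By inclusion-exclusion, divisible by at least one: 381+229+88-76-29-17+5 = 581.
Not divisible by any: 1145 - 581.

Final answer: 564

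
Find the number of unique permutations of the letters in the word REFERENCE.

Letters (C:1, E:4, F:1, N:1, R:2). Total letters: 9.
Permutations = 9!/(4! x 2!).

Final answer: 7560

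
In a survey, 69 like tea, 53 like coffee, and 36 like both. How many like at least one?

|A union B| = |A| + |B| - |A intersect B| = 69 + 53 - 36.

Final answer: 86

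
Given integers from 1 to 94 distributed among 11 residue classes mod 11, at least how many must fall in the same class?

By pigeonhole with 94 objects and 11 categories: ceiling(94/11).

Final answer: 9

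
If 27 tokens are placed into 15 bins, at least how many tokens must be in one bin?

By the pigeonhole principle: ceiling(27/15).

Final answer: 2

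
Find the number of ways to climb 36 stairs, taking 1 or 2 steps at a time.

Let f(n) be the number of climbs. Removing the last move (1 or 2 steps) gives f(n) = f(n-1) + f(n-2); base cases f(1)=1, f(2)=2.
Building up term by term: f(1)=1, f(2)=2, f(3)=3, f(4)=5, f(5)=8, f(6)=13, f(7)=21, f(8)=34, f(9)=55, f(10)=89, f(11)=144, f(12)=233, f(13)=377, f(14)=610, f(15)=987, f(16)=1597, f(17)=2584, f(18)=4181, f(19)=6765, f(20)=10946, f(21)=17711, f(22)=28657, f(23)=46368, f(24)=75025, f(25)=121393, f(26)=196418, f(27)=317811, f(28)=514229, f(29)=832040, f(30)=1346269, f(31)=2178309, f(32)=3524578, f(33)=5702887, f(34)=9227465, f(35)=14930352, f(36)=24157817.

Final answer: 24157817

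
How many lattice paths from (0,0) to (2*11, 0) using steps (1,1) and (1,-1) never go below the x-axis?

Total monotonic paths to (11,11): C(22,11) = 705432.
A path is bad iff it touches y = x + 1; reflecting its initial segment maps bad paths bijectively onto all paths to (10,12), of which there are C(22,12) = 646646.
Valid Dyck paths: 705432 - 646646.
(These counts are the Catalan numbers.)

Final answer: C_{11} = 58786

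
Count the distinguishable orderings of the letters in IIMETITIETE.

Letters (E:3, I:4, M:1, T:3). Total letters: 11.
Permutations = 11!/(4! x 3! x 3!).

Final answer: 46200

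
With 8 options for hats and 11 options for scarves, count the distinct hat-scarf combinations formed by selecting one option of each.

By the multiplication principle: 8 x 11.

Final answer: 88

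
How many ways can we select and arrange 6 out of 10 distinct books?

P(10,6) = 10!/(10-6)! = 10!/4!.

Final answer: P(10,6) = 151200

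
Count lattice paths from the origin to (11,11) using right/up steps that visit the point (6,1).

Paths (0,0)->(6,1): C(7,1) = 7.
Paths (6,1)->(11,11): C(15,10) = 3003.
By multiplication principle: 7 x 3003.

Final answer: 21021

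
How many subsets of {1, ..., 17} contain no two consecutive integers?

Let a(n) count such subsets of {1, ..., n}. Either n is excluded (a(n-1) ways) or n is included, forcing n-1 out (a(n-2) ways), so a(n) = a(n-1) + a(n-2) with a(1)=2, a(2)=3.
Iterating the recurrence: a(1)=2, a(2)=3, a(3)=5, a(4)=8, a(5)=13, a(6)=21, a(7)=34, a(8)=55, a(9)=89, a(10)=144, a(11)=233, a(12)=377, a(13)=610, a(14)=987, a(15)=1597, a(16)=2584, a(17)=4181.

Final answer: 4181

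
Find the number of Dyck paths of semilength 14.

Total monotonic paths to (14,14): C(28,14) = 40116600.
Paths that cross above y=x (reflection bijection): C(28,15) = 37442160.
Valid Dyck paths: 40116600 - 37442160.
(This is the Catalan number C_{14}.)

Final answer: C_{14} = 2674440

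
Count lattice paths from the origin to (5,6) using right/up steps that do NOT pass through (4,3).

Total paths to (5,6): C(11,6) = 462.
Paths through (4,3): C(7,3) x C(4,3) = 140.
Avoiding (4,3): 462 - 140.

Final answer: 322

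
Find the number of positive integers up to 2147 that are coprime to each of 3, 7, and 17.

|div by 3|=715, |div by 7|=306, |div by 17|=126.
|div by 3&7|=102, |div by 3&17|=42, |div by 7&17|=18, |div by all|=6.
By inclusion-exclusion, divisible by at least one: 715+306+126-102-42-18+6 = 991.
Not divisible by any: 2147 - 991.

Final answer: 1156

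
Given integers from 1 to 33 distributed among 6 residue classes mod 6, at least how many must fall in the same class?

By pigeonhole with 33 objects and 6 categories: ceiling(33/6).

Final answer: 6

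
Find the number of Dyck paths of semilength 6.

Total monotonic paths to (6,6): C(12,6) = 924.
Paths that cross above y=x (reflection bijection): C(12,7) = 792.
Valid Dyck paths: 924 - 792.
(Equivalently, C_{6} = C(12,6)/7 = 924/7.)

Final answer: C_{6} = 132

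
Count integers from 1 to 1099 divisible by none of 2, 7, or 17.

|div by 2|=549, |div by 7|=157, |div by 17|=64.
|div by 2&7|=78, |div by 2&17|=32, |div by 7&17|=9, |div by all|=4.
By inclusion-exclusion, divisible by at least one: 549+157+64-78-32-9+4 = 655.
Not divisible by any: 1099 - 655.

Final answer: 444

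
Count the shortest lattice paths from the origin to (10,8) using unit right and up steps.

Each path has 10 right steps and 8 up steps in some order (18 steps total).
Choose which 8 of the 18 steps are up: C(18,8).

Final answer: C(18,8) = 43758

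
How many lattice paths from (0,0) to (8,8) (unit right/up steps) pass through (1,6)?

Paths (0,0)->(1,6): C(7,6) = 7.
Paths (1,6)->(8,8): C(9,2) = 36.
By multiplication principle: 7 x 36.

Final answer: 252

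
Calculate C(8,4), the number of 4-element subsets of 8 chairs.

C(8,4) = 8!/(4! x 4!).

Final answer: \binom{8}{4} = 70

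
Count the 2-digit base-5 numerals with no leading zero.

In base 5, the leading digit has 4 choices (1..4); each of the remaining 1 digits has 5 choices.
Total: 4 x 5^1.

Final answer: 20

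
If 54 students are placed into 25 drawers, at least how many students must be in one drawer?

By the pigeonhole principle: ceiling(54/25).

Final answer: 3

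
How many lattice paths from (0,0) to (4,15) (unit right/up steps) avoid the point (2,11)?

Total paths to (4,15): C(19,15) = 3876.
Paths through (2,11): C(13,11) x C(6,4) = 1170.
Avoiding (2,11): 3876 - 1170.

Final answer: 2706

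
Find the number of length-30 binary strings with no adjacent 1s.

A valid string ends in 0 (append to any length-(n-1) valid string) or in 01 (append to any length-(n-2) valid string), so a(n) = a(n-1) + a(n-2) with a(1)=2, a(2)=3.
Iterating the recurrence: a(1)=2, a(2)=3, a(3)=5, a(4)=8, a(5)=13, a(6)=21, a(7)=34, a(8)=55, a(9)=89, a(10)=144, a(11)=233, a(12)=377, a(13)=610, a(14)=987, a(15)=1597, a(16)=2584, a(17)=4181, a(18)=6765, a(19)=10946, a(20)=17711, a(21)=28657, a(22)=46368, a(23)=75025, a(24)=121393, a(25)=196418, a(26)=317811, a(27)=514229, a(28)=832040, a(29)=1346269, a(30)=2178309.

Final answer: 2178309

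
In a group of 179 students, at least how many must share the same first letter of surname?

There are 26 possible values for first letter of surname. With 179 students and 26 categories, by pigeonhole: ceiling(179/26).

Final answer: 7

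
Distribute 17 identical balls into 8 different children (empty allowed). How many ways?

Stars and bars: C(n+k-1, k-1) = C(24,7).

Final answer: C(24,7) = 346104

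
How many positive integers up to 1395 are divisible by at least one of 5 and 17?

Multiples of 5: 279. Multiples of 17: 82. Of both (lcm=85): 16.
By inclusion-exclusion: 279 + 82 - 16.

Final answer: 345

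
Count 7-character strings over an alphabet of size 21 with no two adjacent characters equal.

First character: 21 choices. Each subsequent: 20 choices (must differ from the previous one).
Total: 21 x 20^6.

Final answer: 21 x 20^{6} = 1344000000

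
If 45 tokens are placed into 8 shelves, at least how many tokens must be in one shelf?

By the pigeonhole principle: ceiling(45/8).

Final answer: 6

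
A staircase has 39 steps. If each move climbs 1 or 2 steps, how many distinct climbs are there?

Condition on the final move: it is a 1-step (f(n-1) ways to get there) or a 2-step (f(n-2) ways), so f(n) = f(n-1) + f(n-2), with f(1)=1, f(2)=2.
Building up term by term: f(1)=1, f(2)=2, f(3)=3, f(4)=5, f(5)=8, f(6)=13, f(7)=21, f(8)=34, f(9)=55, f(10)=89, f(11)=144, f(12)=233, f(13)=377, f(14)=610, f(15)=987, f(16)=1597, f(17)=2584, f(18)=4181, f(19)=6765, f(20)=10946, f(21)=17711, f(22)=28657, f(23)=46368, f(24)=75025, f(25)=121393, f(26)=196418, f(27)=317811, f(28)=514229, f(29)=832040, f(30)=1346269, f(31)=2178309, f(32)=3524578, f(33)=5702887, f(34)=9227465, f(35)=14930352, f(36)=24157817, f(37)=39088169, f(38)=63245986, f(39)=102334155.

Final answer: 102334155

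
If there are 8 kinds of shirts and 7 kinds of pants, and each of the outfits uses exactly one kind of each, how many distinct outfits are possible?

By the multiplication principle: 8 x 7.

Final answer: 56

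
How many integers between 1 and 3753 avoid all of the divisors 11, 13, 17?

|div by 11|=341, |div by 13|=288, |div by 17|=220.
|div by 11&13|=26, |div by 11&17|=20, |div by 13&17|=16, |div by all|=1.
By inclusion-exclusion, divisible by at least one: 341+288+220-26-20-16+1 = 788.
Not divisible by any: 3753 - 788.

Final answer: 2965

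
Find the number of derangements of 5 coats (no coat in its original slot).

D(n) = (n-1)(D(n-1) + D(n-2)), D(0)=1, D(1)=0.
D(2) = 1 x (0 + 1) = 1
D(3) = 2 x (1 + 0) = 2
D(4) = 3 x (2 + 1) = 9
D(5) = 4 x (D(4) + D(3)) = 4 x (9 + 2)

Final answer: D(5) = 44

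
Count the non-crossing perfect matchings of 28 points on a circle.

The structures are counted by the Catalan number C_n. Here n = 28/2 = 14.
C_n = C(2n,n) - C(2n,n+1), so C_{14} = C(28,14) - C(28,15) = 40116600 - 37442160.

Final answer: C_{14} = 2674440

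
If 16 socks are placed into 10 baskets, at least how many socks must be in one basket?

By the pigeonhole principle: ceiling(16/10).

Final answer: 2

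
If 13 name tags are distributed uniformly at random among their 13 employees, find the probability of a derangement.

D(n) = (n-1)(D(n-1) + D(n-2)), D(0)=1, D(1)=0.
Building up: D(2)=1, D(3)=2, D(4)=9, D(5)=44, D(6)=265, D(7)=1854, D(8)=14833, D(9)=133496, D(10)=1334961, D(11)=14684570, D(12)=176214841, D(13)=2290792932.
Total arrangements: 13! = 6227020800.
Probability = D(13)/13! = 63633137/172972800.

Final answer: D(13)/13! = 2290792932/6227020800 = 0.367879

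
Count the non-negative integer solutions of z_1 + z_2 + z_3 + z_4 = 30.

Stars and bars with 30 stars and 3 bars:
C(30+4-1, 4-1) = C(33,3).

Final answer: C(33,3) = 5456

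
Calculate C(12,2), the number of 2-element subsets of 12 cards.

C(12,2) = 12!/(2! x (12-2)!).

Final answer: C(12,2) = 66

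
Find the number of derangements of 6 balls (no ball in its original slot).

D(n) = (n-1)(D(n-1) + D(n-2)), D(0)=1, D(1)=0.
D(2) = 1 x (0 + 1) = 1
D(3) = 2 x (1 + 0) = 2
D(4) = 3 x (2 + 1) = 9
D(5) = 4 x (9 + 2) = 44
D(6) = 5 x (D(5) + D(4)) = 5 x (44 + 9)

Final answer: D(6) = 265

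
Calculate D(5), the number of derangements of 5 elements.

Use the recurrence D(n) = (n-1)(D(n-1) + D(n-2)) with D(0)=1, D(1)=0.
D(2) = 1 x (0 + 1) = 1
D(3) = 2 x (1 + 0) = 2
D(4) = 3 x (2 + 1) = 9
D(5) = 4 x (D(4) + D(3)) = 4 x (9 + 2)

Final answer: D(5) = 44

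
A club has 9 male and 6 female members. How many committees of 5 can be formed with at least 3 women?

Sum over valid woman counts:
C(6,3)C(9,2) = 720
C(6,4)C(9,1) = 135
C(6,5)C(9,0) = 6
Total: 720 + 135 + 6.

Final answer: 861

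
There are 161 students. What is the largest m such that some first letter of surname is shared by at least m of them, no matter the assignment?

There are 26 possible values for first letter of surname. With 161 students and 26 categories, by pigeonhole: ceiling(161/26).

Final answer: 7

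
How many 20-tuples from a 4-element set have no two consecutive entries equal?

Let g(n) count such strings. g(1) = 4, and each valid string of length n-1 extends in 3 ways (any symbol but the last), so g(n) = 3 g(n-1).
Total: g(20) = 4 x 3^19.

Final answer: 4 x 3^{19} = 4649045868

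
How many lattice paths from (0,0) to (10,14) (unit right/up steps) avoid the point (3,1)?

Total paths to (10,14): C(24,14) = 1961256.
Paths through (3,1): C(4,1) x C(20,13) = 310080.
Avoiding (3,1): 1961256 - 310080.

Final answer: 1651176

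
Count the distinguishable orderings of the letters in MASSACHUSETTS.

Letters (A:2, C:1, E:1, H:1, M:1, S:4, T:2, U:1). Total letters: 13.
Permutations = 13!/(4! x 2! x 2!).

Final answer: 64864800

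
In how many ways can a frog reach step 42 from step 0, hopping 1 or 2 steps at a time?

Let f(n) be the number of climbs. Removing the last move (1 or 2 steps) gives f(n) = f(n-1) + f(n-2); base cases f(1)=1, f(2)=2.
Building up term by term: f(1)=1, f(2)=2, f(3)=3, f(4)=5, f(5)=8, f(6)=13, f(7)=21, f(8)=34, f(9)=55, f(10)=89, f(11)=144, f(12)=233, f(13)=377, f(14)=610, f(15)=987, f(16)=1597, f(17)=2584, f(18)=4181, f(19)=6765, f(20)=10946, f(21)=17711, f(22)=28657, f(23)=46368, f(24)=75025, f(25)=121393, f(26)=196418, f(27)=317811, f(28)=514229, f(29)=832040, f(30)=1346269, f(31)=2178309, f(32)=3524578, f(33)=5702887, f(34)=9227465, f(35)=14930352, f(36)=24157817, f(37)=39088169, f(38)=63245986, f(39)=102334155, f(40)=165580141, f(41)=267914296, f(42)=433494437.

Final answer: 433494437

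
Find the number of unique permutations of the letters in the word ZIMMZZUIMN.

Letters (I:2, M:3, N:1, U:1, Z:3). Total letters: 10.
Permutations = 10!/(3! x 3! x 2!).

Final answer: 50400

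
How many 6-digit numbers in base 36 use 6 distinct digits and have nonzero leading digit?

First digit: 35 (nonzero). Second: 35 (not first). Third: 34, etc.
Total: 35 x 35 x 34 x 33 x 32 x 31.

Final answer: 1363454400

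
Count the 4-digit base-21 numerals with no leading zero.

In base 21, the leading digit has 20 choices (1..20); each of the remaining 3 digits has 21 choices.
Total: 20 x 21^3.

Final answer: 185220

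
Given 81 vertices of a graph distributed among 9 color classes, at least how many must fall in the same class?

By pigeonhole with 81 objects and 9 categories: ceiling(81/9).

Final answer: 9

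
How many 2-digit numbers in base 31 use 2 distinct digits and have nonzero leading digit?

First digit: 30 (nonzero). Second: 30 (not first). Third: 29, etc.
Total: 30 x 30.

Final answer: 900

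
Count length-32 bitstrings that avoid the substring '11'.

Let a(n) count valid strings. If the last bit is 0 the prefix is any valid string of length n-1; if it is 1 the string must end in 01 with a valid prefix of length n-2. So a(n) = a(n-1) + a(n-2), a(1)=2, a(2)=3.
Computing successive values: a(1)=2, a(2)=3, a(3)=5, a(4)=8, a(5)=13, a(6)=21, a(7)=34, a(8)=55, a(9)=89, a(10)=144, a(11)=233, a(12)=377, a(13)=610, a(14)=987, a(15)=1597, a(16)=2584, a(17)=4181, a(18)=6765, a(19)=10946, a(20)=17711, a(21)=28657, a(22)=46368, a(23)=75025, a(24)=121393, a(25)=196418, a(26)=317811, a(27)=514229, a(28)=832040, a(29)=1346269, a(30)=2178309, a(31)=3524578, a(32)=5702887.

Final answer: 5702887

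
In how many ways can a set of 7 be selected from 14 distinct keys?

C(14,7) = 14!/(7! x 7!).

Final answer: \binom{14}{7} = 3432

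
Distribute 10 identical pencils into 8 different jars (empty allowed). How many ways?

Stars and bars: C(n+k-1, k-1) = C(17,7).

Final answer: C(17,7) = 19448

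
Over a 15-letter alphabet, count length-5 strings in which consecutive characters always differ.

Let g(n) count such strings. g(1) = 15, and each valid string of length n-1 extends in 14 ways (any symbol but the last), so g(n) = 14 g(n-1).
Total: g(5) = 15 x 14^4.

Final answer: 15 x 14^{4} = 576240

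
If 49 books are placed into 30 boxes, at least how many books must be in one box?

By the pigeonhole principle: ceiling(49/30).

Final answer: 2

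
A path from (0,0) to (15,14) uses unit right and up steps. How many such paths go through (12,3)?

Paths (0,0)->(12,3): C(15,3) = 455.
Paths (12,3)->(15,14): C(14,11) = 364.
By multiplication principle: 455 x 364.

Final answer: 165620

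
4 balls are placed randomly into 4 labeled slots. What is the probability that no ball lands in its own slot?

Use the recurrence D(n) = (n-1)(D(n-1) + D(n-2)) with D(0)=1, D(1)=0.
Building up: D(2)=1, D(3)=2, D(4)=9.
Total arrangements: 4! = 24.
Probability = D(4)/4! = 3/8.

Final answer: D(4)/4! = 9/24 = 0.375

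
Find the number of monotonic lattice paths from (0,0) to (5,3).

Each path has 5 right steps and 3 up steps in some order (8 steps total).
Choose which 3 of the 8 steps are up: C(8,3).

Final answer: C(8,3) = 56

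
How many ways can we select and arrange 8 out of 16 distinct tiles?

P(16,8) = 16!/(16-8)! = 16!/8!.

Final answer: P(16,8) = 518918400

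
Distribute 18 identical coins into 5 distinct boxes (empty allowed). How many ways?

Stars and bars: C(n+k-1, k-1) = C(22,4).

Final answer: C(22,4) = 7315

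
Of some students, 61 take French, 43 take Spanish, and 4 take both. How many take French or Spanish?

|A union B| = |A| + |B| - |A intersect B| = 61 + 43 - 4.

Final answer: 100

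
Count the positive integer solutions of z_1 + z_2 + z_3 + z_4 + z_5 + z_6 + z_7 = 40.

Substitute z'_i = z_i - 1 (so z'_i >= 0). Then sum z'_i = 40 - 7 = 33.
Stars and bars: C(33+7-1, 7-1) = C(39,6).

Final answer: C(39,6) = 3262623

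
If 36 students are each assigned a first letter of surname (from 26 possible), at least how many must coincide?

There are 26 possible values for first letter of surname. With 36 students and 26 categories, by pigeonhole: ceiling(36/26).

Final answer: 2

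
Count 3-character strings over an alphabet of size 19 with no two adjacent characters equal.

Let g(n) count such strings. g(1) = 19, and each valid string of length n-1 extends in 18 ways (any symbol but the last), so g(n) = 18 g(n-1).
Total: g(3) = 19 x 18^2.

Final answer: 19 x 18^{2} = 6156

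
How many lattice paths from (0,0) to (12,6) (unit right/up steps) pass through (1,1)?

Paths (0,0)->(1,1): C(2,1) = 2.
Paths (1,1)->(12,6): C(16,5) = 4368.
By multiplication principle: 2 x 4368.

Final answer: 8736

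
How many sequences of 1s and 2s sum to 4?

Let f(n) count the ways. The last step is size 1 or 2, so f(n) = f(n-1) + f(n-2) with f(1)=1, f(2)=2.
Building up term by term: f(1)=1, f(2)=2, f(3)=3, f(4)=5.

Final answer: 5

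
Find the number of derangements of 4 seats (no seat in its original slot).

Use the recurrence D(n) = (n-1)(D(n-1) + D(n-2)) with D(0)=1, D(1)=0.
D(2) = 1 x (0 + 1) = 1
D(3) = 2 x (1 + 0) = 2
D(4) = 3 x (D(3) + D(2)) = 3 x (2 + 1)

Final answer: D(4) = 9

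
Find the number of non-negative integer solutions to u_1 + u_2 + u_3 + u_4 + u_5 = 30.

Stars and bars with 30 stars and 4 bars:
C(30+5-1, 5-1) = C(34,4).

Final answer: C(34,4) = 46376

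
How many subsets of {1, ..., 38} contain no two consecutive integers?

Condition on whether n belongs to the subset: if not, any valid subset of {1, ..., n-1} works (a(n-1)); if so, n-1 is excluded and the rest is a valid subset of {1, ..., n-2} (a(n-2)). Hence a(n) = a(n-1) + a(n-2), a(1)=2, a(2)=3.
Building up term by term: a(1)=2, a(2)=3, a(3)=5, a(4)=8, a(5)=13, a(6)=21, a(7)=34, a(8)=55, a(9)=89, a(10)=144, a(11)=233, a(12)=377, a(13)=610, a(14)=987, a(15)=1597, a(16)=2584, a(17)=4181, a(18)=6765, a(19)=10946, a(20)=17711, a(21)=28657, a(22)=46368, a(23)=75025, a(24)=121393, a(25)=196418, a(26)=317811, a(27)=514229, a(28)=832040, a(29)=1346269, a(30)=2178309, a(31)=3524578, a(32)=5702887, a(33)=9227465, a(34)=14930352, a(35)=24157817, a(36)=39088169, a(37)=63245986, a(38)=102334155.

Final answer: 102334155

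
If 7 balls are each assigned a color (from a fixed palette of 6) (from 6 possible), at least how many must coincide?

There are 6 possible values for color (from a fixed palette of 6). With 7 balls and 6 categories, by pigeonhole: ceiling(7/6).

Final answer: 2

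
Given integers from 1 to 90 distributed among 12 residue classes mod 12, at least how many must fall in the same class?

By pigeonhole with 90 objects and 12 categories: ceiling(90/12).

Final answer: 8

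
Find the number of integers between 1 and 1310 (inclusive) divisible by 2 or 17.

Multiples of 2: 655. Multiples of 17: 77. Of both (lcm=34): 38.
By inclusion-exclusion: 655 + 77 - 38.

Final answer: 694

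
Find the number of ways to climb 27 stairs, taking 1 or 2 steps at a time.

Let f(n) be the number of climbs. Removing the last move (1 or 2 steps) gives f(n) = f(n-1) + f(n-2); base cases f(1)=1, f(2)=2.
Building up term by term: f(1)=1, f(2)=2, f(3)=3, f(4)=5, f(5)=8, f(6)=13, f(7)=21, f(8)=34, f(9)=55, f(10)=89, f(11)=144, f(12)=233, f(13)=377, f(14)=610, f(15)=987, f(16)=1597, f(17)=2584, f(18)=4181, f(19)=6765, f(20)=10946, f(21)=17711, f(22)=28657, f(23)=46368, f(24)=75025, f(25)=121393, f(26)=196418, f(27)=317811.

Final answer: 317811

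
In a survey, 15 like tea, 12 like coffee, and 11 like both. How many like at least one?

|A union B| = |A| + |B| - |A intersect B| = 15 + 12 - 11.

Final answer: 16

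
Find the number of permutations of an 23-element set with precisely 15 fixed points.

Choose which 15 elements are fixed: C(23,15) = 490314.
Derange the remaining 8 using D(j) = (j-1)(D(j-1) + D(j-2)), D(0)=1, D(1)=0: D(2)=1, D(3)=2, D(4)=9, D(5)=44, D(6)=265, D(7)=1854, D(8)=14833.
Total: 490314 x 14833.

Final answer: C(23,15) D(8) = 7272827562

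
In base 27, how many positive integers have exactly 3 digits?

In base 27, the leading digit has 26 choices (1..26); each of the remaining 2 digits has 27 choices.
Total: 26 x 27^2.

Final answer: 18954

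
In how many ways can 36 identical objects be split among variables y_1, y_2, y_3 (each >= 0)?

Stars and bars with 36 stars and 2 bars:
C(36+3-1, 3-1) = C(38,2).

Final answer: C(38,2) = 703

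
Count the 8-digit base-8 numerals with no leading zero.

Leading digit: 7 options (nonzero). Other 7 digit(s): 8 options each.
Total: 7 x 8^7.

Final answer: 14680064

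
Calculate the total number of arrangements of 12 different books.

The number of ways to arrange 12 distinct objects is 12!.

Final answer: 12! = 479001600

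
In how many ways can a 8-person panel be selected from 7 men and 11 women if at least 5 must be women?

Sum over valid woman counts:
C(11,5)C(7,3) = 16170
C(11,6)C(7,2) = 9702
C(11,7)C(7,1) = 2310
C(11,8)C(7,0) = 165
Total: 16170 + 9702 + 2310 + 165.

Final answer: 28347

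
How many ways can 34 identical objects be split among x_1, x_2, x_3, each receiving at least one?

Substitute x'_i = x_i - 1 (so x'_i >= 0). Then sum x'_i = 34 - 3 = 31.
Stars and bars: C(31+3-1, 3-1) = C(33,2).

Final answer: C(33,2) = 528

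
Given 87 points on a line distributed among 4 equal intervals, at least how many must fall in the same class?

By pigeonhole with 87 objects and 4 categories: ceiling(87/4).

Final answer: 22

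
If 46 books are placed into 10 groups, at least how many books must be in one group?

By the pigeonhole principle: ceiling(46/10).

Final answer: 5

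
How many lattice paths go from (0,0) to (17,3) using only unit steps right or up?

Each path has 17 right steps and 3 up steps in some order (20 steps total).
Choose which 3 of the 20 steps are up: C(20,3).

Final answer: C(20,3) = 1140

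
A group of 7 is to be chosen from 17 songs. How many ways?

C(17,7) = 17!/(7! x (17-7)!).

Final answer: C(17,7) = 19448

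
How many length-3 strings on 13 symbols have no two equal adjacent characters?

Let g(n) count such strings. g(1) = 13, and each valid string of length n-1 extends in 12 ways (any symbol but the last), so g(n) = 12 g(n-1).
Total: g(3) = 13 x 12^2.

Final answer: 13 x 12^{2} = 1872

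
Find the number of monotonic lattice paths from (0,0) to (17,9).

Each path has 17 right steps and 9 up steps in some order (26 steps total).
Choose which 9 of the 26 steps are up: C(26,9).

Final answer: C(26,9) = 3124550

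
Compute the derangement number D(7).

Use the recurrence D(n) = (n-1)(D(n-1) + D(n-2)) with D(0)=1, D(1)=0.
Building up: D(2)=1, D(3)=2, D(4)=9, D(5)=44, D(6)=265.
D(7) = 6 x (D(6) + D(5)) = 6 x (265 + 44).

Final answer: D(7) = 1854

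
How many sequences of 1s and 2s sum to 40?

Let f(n) count the ways. The last step is size 1 or 2, so f(n) = f(n-1) + f(n-2) with f(1)=1, f(2)=2.
Building up term by term: f(1)=1, f(2)=2, f(3)=3, f(4)=5, f(5)=8, f(6)=13, f(7)=21, f(8)=34, f(9)=55, f(10)=89, f(11)=144, f(12)=233, f(13)=377, f(14)=610, f(15)=987, f(16)=1597, f(17)=2584, f(18)=4181, f(19)=6765, f(20)=10946, f(21)=17711, f(22)=28657, f(23)=46368, f(24)=75025, f(25)=121393, f(26)=196418, f(27)=317811, f(28)=514229, f(29)=832040, f(30)=1346269, f(31)=2178309, f(32)=3524578, f(33)=5702887, f(34)=9227465, f(35)=14930352, f(36)=24157817, f(37)=39088169, f(38)=63245986, f(39)=102334155, f(40)=165580141.

Final answer: 165580141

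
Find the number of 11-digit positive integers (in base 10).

These are the integers in [10^10, 10^11), so the count is 10^11 - 10^10 = 9 x 10^10.

Final answer: 90000000000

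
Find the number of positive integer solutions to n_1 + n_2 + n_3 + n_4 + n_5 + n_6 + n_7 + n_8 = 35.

Substitute n'_i = n_i - 1 (so n'_i >= 0). Then sum n'_i = 35 - 8 = 27.
Stars and bars: C(27+8-1, 8-1) = C(34,7).

Final answer: C(34,7) = 5379616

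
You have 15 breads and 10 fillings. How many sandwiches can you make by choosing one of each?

By the multiplication principle: 15 x 10.

Final answer: 150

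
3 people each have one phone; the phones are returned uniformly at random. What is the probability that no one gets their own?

D(n) = (n-1)(D(n-1) + D(n-2)), D(0)=1, D(1)=0.
Building up: D(2)=1, D(3)=2.
Total arrangements: 3! = 6.
Probability = D(3)/3! = 1/3.

Final answer: D(3)/3! = 2/6 = 0.333333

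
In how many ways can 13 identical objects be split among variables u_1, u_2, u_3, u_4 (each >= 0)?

Stars and bars with 13 stars and 3 bars:
C(13+4-1, 4-1) = C(16,3).

Final answer: C(16,3) = 560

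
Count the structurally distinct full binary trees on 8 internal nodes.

The structures are counted by the Catalan number C_n. Here n = 8.
C_n = C(2n,n)/(n+1), so C_{8} = C(16,8)/9 = 12870/9.

Final answer: C_{8} = 1430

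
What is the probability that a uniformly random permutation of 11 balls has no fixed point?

Derangements satisfy D(n) = (n-1)(D(n-1) + D(n-2)), starting from D(0)=1, D(1)=0.
Building up: D(2)=1, D(3)=2, D(4)=9, D(5)=44, D(6)=265, D(7)=1854, D(8)=14833, D(9)=133496, D(10)=1334961, D(11)=14684570.
Total arrangements: 11! = 39916800.
Probability = D(11)/11! = 1468457/3991680.

Final answer: D(11)/11! = 14684570/39916800 = 0.367879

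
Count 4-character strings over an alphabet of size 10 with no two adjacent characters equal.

Let g(n) count such strings. g(1) = 10, and each valid string of length n-1 extends in 9 ways (any symbol but the last), so g(n) = 9 g(n-1).
Total: g(4) = 10 x 9^3.

Final answer: 10 x 9^{3} = 7290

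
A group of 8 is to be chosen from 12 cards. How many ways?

C(12,8) = 12!/(8! x (12-8)!).

Final answer: C(12,8) = 495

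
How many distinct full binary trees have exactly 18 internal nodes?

This is counted by the nth Catalan number C_n. Here n = 18.
C_n = C(2n,n) - C(2n,n+1), so C_{18} = C(36,18) - C(36,19) = 9075135300 - 8597496600.

Final answer: C_{18} = 477638700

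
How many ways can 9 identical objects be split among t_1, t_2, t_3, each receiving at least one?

Substitute t'_i = t_i - 1 (so t'_i >= 0). Then sum t'_i = 9 - 3 = 6.
Stars and bars: C(6+3-1, 3-1) = C(8,2).

Final answer: C(8,2) = 28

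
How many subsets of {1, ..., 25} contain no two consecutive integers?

Condition on whether n belongs to the subset: if not, any valid subset of {1, ..., n-1} works (a(n-1)); if so, n-1 is excluded and the rest is a valid subset of {1, ..., n-2} (a(n-2)). Hence a(n) = a(n-1) + a(n-2), a(1)=2, a(2)=3.
Iterating the recurrence: a(1)=2, a(2)=3, a(3)=5, a(4)=8, a(5)=13, a(6)=21, a(7)=34, a(8)=55, a(9)=89, a(10)=144, a(11)=233, a(12)=377, a(13)=610, a(14)=987, a(15)=1597, a(16)=2584, a(17)=4181, a(18)=6765, a(19)=10946, a(20)=17711, a(21)=28657, a(22)=46368, a(23)=75025, a(24)=121393, a(25)=196418.

Final answer: 196418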